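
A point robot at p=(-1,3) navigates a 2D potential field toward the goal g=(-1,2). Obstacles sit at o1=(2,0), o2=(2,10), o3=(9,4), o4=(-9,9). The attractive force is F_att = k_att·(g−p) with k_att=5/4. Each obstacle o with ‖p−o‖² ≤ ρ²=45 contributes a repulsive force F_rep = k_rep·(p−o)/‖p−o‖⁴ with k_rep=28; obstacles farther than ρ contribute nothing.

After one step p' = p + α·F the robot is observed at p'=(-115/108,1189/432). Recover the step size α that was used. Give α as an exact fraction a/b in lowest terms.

F_att = 5/4·(g−p) = 5/4·(0,-1) = (0.0000,-1.2500)
o1: d²=18 ≤ ρ²=45; F_rep = 28·(-3,3)/18² = (-0.2593,0.2593)
o2: d²=58 > ρ²=45 → inactive
o3: d²=101 > ρ²=45 → inactive
o4: d²=100 > ρ²=45 → inactive
F = F_att + ΣF_rep = (-0.2593,-0.9907)
Δp = p'−p = (-0.0648,-0.2477); α = Δx/Fx = (-7/108) / (-7/27) = 1/4
check: Δy/Fy = (-107/432) / (-107/108) = 1/4 ✓

α = 1/4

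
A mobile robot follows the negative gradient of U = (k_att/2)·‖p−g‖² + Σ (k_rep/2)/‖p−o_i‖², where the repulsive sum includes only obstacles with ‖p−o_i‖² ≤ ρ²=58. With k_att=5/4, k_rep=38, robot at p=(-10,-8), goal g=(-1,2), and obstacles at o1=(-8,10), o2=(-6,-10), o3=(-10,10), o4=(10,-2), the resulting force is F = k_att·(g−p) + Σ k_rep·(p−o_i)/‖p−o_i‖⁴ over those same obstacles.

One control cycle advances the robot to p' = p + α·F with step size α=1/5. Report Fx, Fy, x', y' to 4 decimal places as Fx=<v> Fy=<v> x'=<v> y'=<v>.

F_att = 5/4·(g−p) = 5/4·(9,10) = (11.2500,12.5000)
o1: d²=328 > ρ²=58 → inactive
o2: d²=20 ≤ ρ²=58; F_rep = 38·(-4,2)/20² = (-0.3800,0.1900)
o3: d²=324 > ρ²=58 → inactive
o4: d²=436 > ρ²=58 → inactive
F = F_att + ΣF_rep = (10.8700,12.6900)
p' = p + 1/5·F = (-7.8260,-5.4620)

Fx=10.8700 Fy=12.6900 x'=-7.8260 y'=-5.4620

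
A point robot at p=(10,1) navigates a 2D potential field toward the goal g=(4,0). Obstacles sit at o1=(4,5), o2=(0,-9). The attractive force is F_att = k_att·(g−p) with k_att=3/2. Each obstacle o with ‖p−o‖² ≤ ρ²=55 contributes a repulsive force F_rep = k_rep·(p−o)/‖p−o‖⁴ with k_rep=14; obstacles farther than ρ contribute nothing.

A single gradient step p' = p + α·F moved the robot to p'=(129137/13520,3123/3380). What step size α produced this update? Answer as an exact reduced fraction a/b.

α = 1/20

F_att = 3/2·(g−p) = 3/2·(-6,-1) = (-9.0000,-1.5000)
o1: d²=52 ≤ ρ²=55; F_rep = 14·(6,-4)/52² = (0.0311,-0.0207)
o2: d²=200 > ρ²=55 → inactive
F = F_att + ΣF_rep = (-8.9689,-1.5207)
Δp = p'−p = (-0.4484,-0.0760); α = Δx/Fx = (-6063/13520) / (-6063/676) = 1/20
check: Δy/Fy = (-257/3380) / (-257/169) = 1/20 ✓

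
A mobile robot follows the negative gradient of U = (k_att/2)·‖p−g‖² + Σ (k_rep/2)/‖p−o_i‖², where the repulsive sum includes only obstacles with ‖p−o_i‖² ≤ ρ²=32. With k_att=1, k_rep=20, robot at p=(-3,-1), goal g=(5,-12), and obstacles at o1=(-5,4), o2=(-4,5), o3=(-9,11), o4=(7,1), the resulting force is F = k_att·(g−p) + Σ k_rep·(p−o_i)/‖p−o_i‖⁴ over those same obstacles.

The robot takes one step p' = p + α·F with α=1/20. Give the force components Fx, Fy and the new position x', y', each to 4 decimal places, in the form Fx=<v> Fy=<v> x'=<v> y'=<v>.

Fx=8.0476 Fy=-11.1189 x'=-2.5976 y'=-1.5559

F_att = 1·(g−p) = 1·(8,-11) = (8.0000,-11.0000)
o1: d²=29 ≤ ρ²=32; F_rep = 20·(2,-5)/29² = (0.0476,-0.1189)
o2: d²=37 > ρ²=32 → inactive
o3: d²=180 > ρ²=32 → inactive
o4: d²=104 > ρ²=32 → inactive
F = F_att + ΣF_rep = (8.0476,-11.1189)
p' = p + 1/20·F = (-2.5976,-1.5559)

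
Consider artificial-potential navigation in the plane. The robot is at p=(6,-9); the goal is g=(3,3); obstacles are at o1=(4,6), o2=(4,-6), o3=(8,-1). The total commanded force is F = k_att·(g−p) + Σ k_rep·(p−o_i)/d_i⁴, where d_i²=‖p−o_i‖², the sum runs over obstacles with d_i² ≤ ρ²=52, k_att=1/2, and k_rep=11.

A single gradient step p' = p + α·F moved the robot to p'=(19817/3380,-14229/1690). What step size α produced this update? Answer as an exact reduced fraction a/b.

F_att = 1/2·(g−p) = 1/2·(-3,12) = (-1.5000,6.0000)
o1: d²=229 > ρ²=52 → inactive
o2: d²=13 ≤ ρ²=52; F_rep = 11·(2,-3)/13² = (0.1302,-0.1953)
o3: d²=68 > ρ²=52 → inactive
F = F_att + ΣF_rep = (-1.3698,5.8047)
Δp = p'−p = (-0.1370,0.5805); α = Δx/Fx = (-463/3380) / (-463/338) = 1/10
check: Δy/Fy = (981/1690) / (981/169) = 1/10 ✓

α = 1/10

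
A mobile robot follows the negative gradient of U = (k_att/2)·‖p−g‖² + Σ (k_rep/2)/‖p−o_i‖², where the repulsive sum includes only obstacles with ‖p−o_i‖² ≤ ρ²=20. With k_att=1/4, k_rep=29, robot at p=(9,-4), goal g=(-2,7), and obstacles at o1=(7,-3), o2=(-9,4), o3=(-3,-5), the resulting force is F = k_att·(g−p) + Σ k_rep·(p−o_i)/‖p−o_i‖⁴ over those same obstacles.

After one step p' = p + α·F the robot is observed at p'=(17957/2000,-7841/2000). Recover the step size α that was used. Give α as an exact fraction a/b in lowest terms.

F_att = 1/4·(g−p) = 1/4·(-11,11) = (-2.7500,2.7500)
o1: d²=5 ≤ ρ²=20; F_rep = 29·(2,-1)/5² = (2.3200,-1.1600)
o2: d²=388 > ρ²=20 → inactive
o3: d²=145 > ρ²=20 → inactive
F = F_att + ΣF_rep = (-0.4300,1.5900)
Δp = p'−p = (-0.0215,0.0795); α = Δx/Fx = (-43/2000) / (-43/100) = 1/20
check: Δy/Fy = (159/2000) / (159/100) = 1/20 ✓

α = 1/20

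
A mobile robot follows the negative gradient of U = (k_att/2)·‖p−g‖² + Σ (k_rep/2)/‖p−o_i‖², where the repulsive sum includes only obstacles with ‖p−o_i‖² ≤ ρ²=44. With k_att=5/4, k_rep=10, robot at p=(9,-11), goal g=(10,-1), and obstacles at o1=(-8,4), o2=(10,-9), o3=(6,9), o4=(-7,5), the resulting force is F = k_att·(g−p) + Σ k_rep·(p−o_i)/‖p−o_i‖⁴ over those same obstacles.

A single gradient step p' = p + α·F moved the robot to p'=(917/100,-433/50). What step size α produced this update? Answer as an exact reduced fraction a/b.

F_att = 5/4·(g−p) = 5/4·(1,10) = (1.2500,12.5000)
o1: d²=514 > ρ²=44 → inactive
o2: d²=5 ≤ ρ²=44; F_rep = 10·(-1,-2)/5² = (-0.4000,-0.8000)
o3: d²=409 > ρ²=44 → inactive
o4: d²=512 > ρ²=44 → inactive
F = F_att + ΣF_rep = (0.8500,11.7000)
Δp = p'−p = (0.1700,2.3400); α = Δx/Fx = (17/100) / (17/20) = 1/5
check: Δy/Fy = (117/50) / (117/10) = 1/5 ✓

α = 1/5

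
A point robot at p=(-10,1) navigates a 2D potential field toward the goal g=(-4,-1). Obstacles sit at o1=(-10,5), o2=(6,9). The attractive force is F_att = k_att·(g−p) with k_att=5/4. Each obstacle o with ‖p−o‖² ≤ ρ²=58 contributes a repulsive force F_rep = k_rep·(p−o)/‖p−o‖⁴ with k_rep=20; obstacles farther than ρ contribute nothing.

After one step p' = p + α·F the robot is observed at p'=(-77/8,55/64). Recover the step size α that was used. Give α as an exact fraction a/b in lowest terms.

F_att = 5/4·(g−p) = 5/4·(6,-2) = (7.5000,-2.5000)
o1: d²=16 ≤ ρ²=58; F_rep = 20·(0,-4)/16² = (0.0000,-0.3125)
o2: d²=320 > ρ²=58 → inactive
F = F_att + ΣF_rep = (7.5000,-2.8125)
Δp = p'−p = (0.3750,-0.1406); α = Δx/Fx = (3/8) / (15/2) = 1/20
check: Δy/Fy = (-9/64) / (-45/16) = 1/20 ✓

α = 1/20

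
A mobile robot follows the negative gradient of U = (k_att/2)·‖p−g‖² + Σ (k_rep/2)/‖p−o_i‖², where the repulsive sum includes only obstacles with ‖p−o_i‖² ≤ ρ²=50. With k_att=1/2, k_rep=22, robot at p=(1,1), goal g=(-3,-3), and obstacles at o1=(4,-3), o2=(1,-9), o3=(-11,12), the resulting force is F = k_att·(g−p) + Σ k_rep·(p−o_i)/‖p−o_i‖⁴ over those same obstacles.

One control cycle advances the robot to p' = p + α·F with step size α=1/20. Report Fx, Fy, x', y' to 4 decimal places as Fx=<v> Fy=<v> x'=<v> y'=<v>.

Fx=-2.1056 Fy=-1.8592 x'=0.8947 y'=0.9070

F_att = 1/2·(g−p) = 1/2·(-4,-4) = (-2.0000,-2.0000)
o1: d²=25 ≤ ρ²=50; F_rep = 22·(-3,4)/25² = (-0.1056,0.1408)
o2: d²=100 > ρ²=50 → inactive
o3: d²=265 > ρ²=50 → inactive
F = F_att + ΣF_rep = (-2.1056,-1.8592)
p' = p + 1/20·F = (0.8947,0.9070)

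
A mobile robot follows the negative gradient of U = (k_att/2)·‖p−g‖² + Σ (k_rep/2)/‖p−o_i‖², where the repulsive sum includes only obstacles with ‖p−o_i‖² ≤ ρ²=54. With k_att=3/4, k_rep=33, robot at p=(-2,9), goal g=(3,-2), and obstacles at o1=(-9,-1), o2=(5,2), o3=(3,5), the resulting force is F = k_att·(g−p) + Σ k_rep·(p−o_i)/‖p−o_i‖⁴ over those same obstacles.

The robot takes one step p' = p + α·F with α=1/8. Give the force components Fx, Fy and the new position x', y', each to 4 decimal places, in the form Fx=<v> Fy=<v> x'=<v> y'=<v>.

F_att = 3/4·(g−p) = 3/4·(5,-11) = (3.7500,-8.2500)
o1: d²=149 > ρ²=54 → inactive
o2: d²=98 > ρ²=54 → inactive
o3: d²=41 ≤ ρ²=54; F_rep = 33·(-5,4)/41² = (-0.0982,0.0785)
F = F_att + ΣF_rep = (3.6518,-8.1715)
p' = p + 1/8·F = (-1.5435,7.9786)

Fx=3.6518 Fy=-8.1715 x'=-1.5435 y'=7.9786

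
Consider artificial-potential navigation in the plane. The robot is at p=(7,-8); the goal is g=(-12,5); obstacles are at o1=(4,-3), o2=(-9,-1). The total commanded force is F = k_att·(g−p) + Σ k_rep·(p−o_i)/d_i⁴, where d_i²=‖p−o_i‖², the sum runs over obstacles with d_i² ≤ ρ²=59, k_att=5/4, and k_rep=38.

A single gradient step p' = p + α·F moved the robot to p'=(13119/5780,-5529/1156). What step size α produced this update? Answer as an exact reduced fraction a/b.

F_att = 5/4·(g−p) = 5/4·(-19,13) = (-23.7500,16.2500)
o1: d²=34 ≤ ρ²=59; F_rep = 38·(3,-5)/34² = (0.0986,-0.1644)
o2: d²=305 > ρ²=59 → inactive
F = F_att + ΣF_rep = (-23.6514,16.0856)
Δp = p'−p = (-4.7303,3.2171); α = Δx/Fx = (-27341/5780) / (-27341/1156) = 1/5
check: Δy/Fy = (3719/1156) / (18595/1156) = 1/5 ✓

α = 1/5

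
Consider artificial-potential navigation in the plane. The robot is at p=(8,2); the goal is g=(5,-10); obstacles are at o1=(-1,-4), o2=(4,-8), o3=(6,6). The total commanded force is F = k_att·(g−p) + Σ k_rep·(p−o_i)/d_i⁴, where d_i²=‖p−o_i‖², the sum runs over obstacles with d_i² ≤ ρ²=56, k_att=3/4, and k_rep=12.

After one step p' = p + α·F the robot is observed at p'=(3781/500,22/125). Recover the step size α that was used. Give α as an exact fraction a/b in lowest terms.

α = 1/5

F_att = 3/4·(g−p) = 3/4·(-3,-12) = (-2.2500,-9.0000)
o1: d²=117 > ρ²=56 → inactive
o2: d²=116 > ρ²=56 → inactive
o3: d²=20 ≤ ρ²=56; F_rep = 12·(2,-4)/20² = (0.0600,-0.1200)
F = F_att + ΣF_rep = (-2.1900,-9.1200)
Δp = p'−p = (-0.4380,-1.8240); α = Δx/Fx = (-219/500) / (-219/100) = 1/5
check: Δy/Fy = (-228/125) / (-228/25) = 1/5 ✓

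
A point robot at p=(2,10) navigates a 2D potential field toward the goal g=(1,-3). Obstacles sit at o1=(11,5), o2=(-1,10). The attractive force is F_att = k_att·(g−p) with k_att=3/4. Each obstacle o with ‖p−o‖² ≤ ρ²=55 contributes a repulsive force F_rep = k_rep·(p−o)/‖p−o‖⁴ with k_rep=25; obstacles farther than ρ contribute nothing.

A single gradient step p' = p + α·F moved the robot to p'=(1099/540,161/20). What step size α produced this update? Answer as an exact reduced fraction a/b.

α = 1/5

F_att = 3/4·(g−p) = 3/4·(-1,-13) = (-0.7500,-9.7500)
o1: d²=106 > ρ²=55 → inactive
o2: d²=9 ≤ ρ²=55; F_rep = 25·(3,0)/9² = (0.9259,0.0000)
F = F_att + ΣF_rep = (0.1759,-9.7500)
Δp = p'−p = (0.0352,-1.9500); α = Δx/Fx = (19/540) / (19/108) = 1/5
check: Δy/Fy = (-39/20) / (-39/4) = 1/5 ✓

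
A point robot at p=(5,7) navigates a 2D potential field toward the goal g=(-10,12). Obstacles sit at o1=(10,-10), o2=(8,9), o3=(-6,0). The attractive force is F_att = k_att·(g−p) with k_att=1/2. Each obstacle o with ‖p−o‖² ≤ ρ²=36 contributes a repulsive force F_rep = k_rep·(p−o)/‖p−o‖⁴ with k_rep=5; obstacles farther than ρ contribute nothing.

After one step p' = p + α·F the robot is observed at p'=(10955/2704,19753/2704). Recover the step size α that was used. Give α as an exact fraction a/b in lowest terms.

F_att = 1/2·(g−p) = 1/2·(-15,5) = (-7.5000,2.5000)
o1: d²=314 > ρ²=36 → inactive
o2: d²=13 ≤ ρ²=36; F_rep = 5·(-3,-2)/13² = (-0.0888,-0.0592)
o3: d²=170 > ρ²=36 → inactive
F = F_att + ΣF_rep = (-7.5888,2.4408)
Δp = p'−p = (-0.9486,0.3051); α = Δx/Fx = (-2565/2704) / (-2565/338) = 1/8
check: Δy/Fy = (825/2704) / (825/338) = 1/8 ✓

α = 1/8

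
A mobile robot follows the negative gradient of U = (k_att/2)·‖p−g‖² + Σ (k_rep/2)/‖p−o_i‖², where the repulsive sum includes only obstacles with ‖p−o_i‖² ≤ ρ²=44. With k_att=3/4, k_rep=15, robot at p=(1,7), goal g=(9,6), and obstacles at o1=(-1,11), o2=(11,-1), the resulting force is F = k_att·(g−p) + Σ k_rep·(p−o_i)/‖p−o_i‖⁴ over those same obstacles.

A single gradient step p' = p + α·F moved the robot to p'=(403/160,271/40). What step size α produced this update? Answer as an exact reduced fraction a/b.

F_att = 3/4·(g−p) = 3/4·(8,-1) = (6.0000,-0.7500)
o1: d²=20 ≤ ρ²=44; F_rep = 15·(2,-4)/20² = (0.0750,-0.1500)
o2: d²=164 > ρ²=44 → inactive
F = F_att + ΣF_rep = (6.0750,-0.9000)
Δp = p'−p = (1.5188,-0.2250); α = Δx/Fx = (243/160) / (243/40) = 1/4
check: Δy/Fy = (-9/40) / (-9/10) = 1/4 ✓

α = 1/4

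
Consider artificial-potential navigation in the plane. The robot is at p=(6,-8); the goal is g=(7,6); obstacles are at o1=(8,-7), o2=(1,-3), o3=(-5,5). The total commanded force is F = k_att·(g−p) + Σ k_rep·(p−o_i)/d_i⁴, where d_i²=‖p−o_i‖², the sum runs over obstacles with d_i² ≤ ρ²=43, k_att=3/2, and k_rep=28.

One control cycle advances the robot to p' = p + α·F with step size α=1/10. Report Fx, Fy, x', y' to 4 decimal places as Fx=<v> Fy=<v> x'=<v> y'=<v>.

F_att = 3/2·(g−p) = 3/2·(1,14) = (1.5000,21.0000)
o1: d²=5 ≤ ρ²=43; F_rep = 28·(-2,-1)/5² = (-2.2400,-1.1200)
o2: d²=50 > ρ²=43 → inactive
o3: d²=290 > ρ²=43 → inactive
F = F_att + ΣF_rep = (-0.7400,19.8800)
p' = p + 1/10·F = (5.9260,-6.0120)

Fx=-0.7400 Fy=19.8800 x'=5.9260 y'=-6.0120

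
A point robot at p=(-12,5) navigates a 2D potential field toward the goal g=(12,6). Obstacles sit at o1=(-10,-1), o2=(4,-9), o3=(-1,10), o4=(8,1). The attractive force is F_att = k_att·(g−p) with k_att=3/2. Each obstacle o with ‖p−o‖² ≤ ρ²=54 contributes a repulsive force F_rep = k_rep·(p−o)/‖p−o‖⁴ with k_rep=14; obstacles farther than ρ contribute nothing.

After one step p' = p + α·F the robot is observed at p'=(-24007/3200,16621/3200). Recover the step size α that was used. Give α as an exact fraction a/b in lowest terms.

α = 1/8

F_att = 3/2·(g−p) = 3/2·(24,1) = (36.0000,1.5000)
o1: d²=40 ≤ ρ²=54; F_rep = 14·(-2,6)/40² = (-0.0175,0.0525)
o2: d²=452 > ρ²=54 → inactive
o3: d²=146 > ρ²=54 → inactive
o4: d²=416 > ρ²=54 → inactive
F = F_att + ΣF_rep = (35.9825,1.5525)
Δp = p'−p = (4.4978,0.1941); α = Δx/Fx = (14393/3200) / (14393/400) = 1/8
check: Δy/Fy = (621/3200) / (621/400) = 1/8 ✓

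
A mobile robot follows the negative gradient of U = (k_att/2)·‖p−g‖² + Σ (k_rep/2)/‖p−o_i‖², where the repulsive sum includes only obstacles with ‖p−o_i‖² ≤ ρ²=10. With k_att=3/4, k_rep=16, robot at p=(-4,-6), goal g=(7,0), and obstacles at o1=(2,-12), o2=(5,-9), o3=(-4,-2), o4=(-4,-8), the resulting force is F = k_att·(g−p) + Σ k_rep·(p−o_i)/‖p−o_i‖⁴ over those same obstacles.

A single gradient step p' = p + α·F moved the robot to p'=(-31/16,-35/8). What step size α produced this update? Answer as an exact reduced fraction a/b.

F_att = 3/4·(g−p) = 3/4·(11,6) = (8.2500,4.5000)
o1: d²=72 > ρ²=10 → inactive
o2: d²=90 > ρ²=10 → inactive
o3: d²=16 > ρ²=10 → inactive
o4: d²=4 ≤ ρ²=10; F_rep = 16·(0,2)/4² = (0.0000,2.0000)
F = F_att + ΣF_rep = (8.2500,6.5000)
Δp = p'−p = (2.0625,1.6250); α = Δx/Fx = (33/16) / (33/4) = 1/4
check: Δy/Fy = (13/8) / (13/2) = 1/4 ✓

α = 1/4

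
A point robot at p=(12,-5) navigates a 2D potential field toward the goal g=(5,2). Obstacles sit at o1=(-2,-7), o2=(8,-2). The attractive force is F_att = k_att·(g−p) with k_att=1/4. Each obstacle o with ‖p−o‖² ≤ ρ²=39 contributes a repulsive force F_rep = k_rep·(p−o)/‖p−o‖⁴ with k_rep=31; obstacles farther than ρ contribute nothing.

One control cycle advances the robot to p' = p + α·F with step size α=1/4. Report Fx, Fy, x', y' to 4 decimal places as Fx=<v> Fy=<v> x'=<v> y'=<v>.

F_att = 1/4·(g−p) = 1/4·(-7,7) = (-1.7500,1.7500)
o1: d²=200 > ρ²=39 → inactive
o2: d²=25 ≤ ρ²=39; F_rep = 31·(4,-3)/25² = (0.1984,-0.1488)
F = F_att + ΣF_rep = (-1.5516,1.6012)
p' = p + 1/4·F = (11.6121,-4.5997)

Fx=-1.5516 Fy=1.6012 x'=11.6121 y'=-4.5997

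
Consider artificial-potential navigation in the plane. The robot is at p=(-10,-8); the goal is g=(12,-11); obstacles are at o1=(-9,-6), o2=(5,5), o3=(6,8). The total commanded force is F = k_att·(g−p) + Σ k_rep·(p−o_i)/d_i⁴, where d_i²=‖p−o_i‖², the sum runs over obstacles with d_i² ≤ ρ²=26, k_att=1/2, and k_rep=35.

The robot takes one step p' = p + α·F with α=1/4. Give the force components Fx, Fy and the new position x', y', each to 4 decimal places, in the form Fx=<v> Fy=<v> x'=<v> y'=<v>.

F_att = 1/2·(g−p) = 1/2·(22,-3) = (11.0000,-1.5000)
o1: d²=5 ≤ ρ²=26; F_rep = 35·(-1,-2)/5² = (-1.4000,-2.8000)
o2: d²=394 > ρ²=26 → inactive
o3: d²=512 > ρ²=26 → inactive
F = F_att + ΣF_rep = (9.6000,-4.3000)
p' = p + 1/4·F = (-7.6000,-9.0750)

Fx=9.6000 Fy=-4.3000 x'=-7.6000 y'=-9.0750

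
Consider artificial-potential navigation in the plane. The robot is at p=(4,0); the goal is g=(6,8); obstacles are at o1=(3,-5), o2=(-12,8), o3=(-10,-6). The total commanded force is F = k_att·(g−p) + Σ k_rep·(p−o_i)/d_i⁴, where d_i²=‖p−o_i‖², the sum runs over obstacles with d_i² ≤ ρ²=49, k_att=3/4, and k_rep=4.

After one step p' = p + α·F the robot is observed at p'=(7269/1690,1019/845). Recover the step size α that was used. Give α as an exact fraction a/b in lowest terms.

α = 1/5

F_att = 3/4·(g−p) = 3/4·(2,8) = (1.5000,6.0000)
o1: d²=26 ≤ ρ²=49; F_rep = 4·(1,5)/26² = (0.0059,0.0296)
o2: d²=320 > ρ²=49 → inactive
o3: d²=232 > ρ²=49 → inactive
F = F_att + ΣF_rep = (1.5059,6.0296)
Δp = p'−p = (0.3012,1.2059); α = Δx/Fx = (509/1690) / (509/338) = 1/5
check: Δy/Fy = (1019/845) / (1019/169) = 1/5 ✓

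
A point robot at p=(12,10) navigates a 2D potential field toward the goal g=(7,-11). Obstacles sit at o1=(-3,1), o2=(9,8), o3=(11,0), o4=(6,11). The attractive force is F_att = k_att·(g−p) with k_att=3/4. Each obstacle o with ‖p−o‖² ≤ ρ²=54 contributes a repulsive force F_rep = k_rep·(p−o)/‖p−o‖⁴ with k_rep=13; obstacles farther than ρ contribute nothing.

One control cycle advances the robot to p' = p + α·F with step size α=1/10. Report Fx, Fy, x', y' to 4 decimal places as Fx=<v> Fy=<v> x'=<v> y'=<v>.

Fx=-3.4623 Fy=-15.6056 x'=11.6538 y'=8.4394

F_att = 3/4·(g−p) = 3/4·(-5,-21) = (-3.7500,-15.7500)
o1: d²=306 > ρ²=54 → inactive
o2: d²=13 ≤ ρ²=54; F_rep = 13·(3,2)/13² = (0.2308,0.1538)
o3: d²=101 > ρ²=54 → inactive
o4: d²=37 ≤ ρ²=54; F_rep = 13·(6,-1)/37² = (0.0570,-0.0095)
F = F_att + ΣF_rep = (-3.4623,-15.6056)
p' = p + 1/10·F = (11.6538,8.4394)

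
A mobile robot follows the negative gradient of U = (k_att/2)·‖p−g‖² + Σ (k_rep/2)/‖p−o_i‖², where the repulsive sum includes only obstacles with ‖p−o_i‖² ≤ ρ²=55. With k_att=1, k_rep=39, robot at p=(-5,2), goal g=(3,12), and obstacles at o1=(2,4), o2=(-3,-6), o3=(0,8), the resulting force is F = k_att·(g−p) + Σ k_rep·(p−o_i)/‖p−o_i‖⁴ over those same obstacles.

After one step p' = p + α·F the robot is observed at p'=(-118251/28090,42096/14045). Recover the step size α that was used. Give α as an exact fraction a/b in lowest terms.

α = 1/10

F_att = 1·(g−p) = 1·(8,10) = (8.0000,10.0000)
o1: d²=53 ≤ ρ²=55; F_rep = 39·(-7,-2)/53² = (-0.0972,-0.0278)
o2: d²=68 > ρ²=55 → inactive
o3: d²=61 > ρ²=55 → inactive
F = F_att + ΣF_rep = (7.9028,9.9722)
Δp = p'−p = (0.7903,0.9972); α = Δx/Fx = (22199/28090) / (22199/2809) = 1/10
check: Δy/Fy = (14006/14045) / (28012/2809) = 1/10 ✓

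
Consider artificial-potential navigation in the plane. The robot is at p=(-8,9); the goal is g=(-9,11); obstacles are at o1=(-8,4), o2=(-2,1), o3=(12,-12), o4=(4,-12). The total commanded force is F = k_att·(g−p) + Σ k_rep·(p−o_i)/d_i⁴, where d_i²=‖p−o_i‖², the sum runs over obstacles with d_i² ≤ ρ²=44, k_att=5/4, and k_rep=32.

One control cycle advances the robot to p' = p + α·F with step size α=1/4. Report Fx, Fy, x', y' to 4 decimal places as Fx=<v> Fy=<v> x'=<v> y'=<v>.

F_att = 5/4·(g−p) = 5/4·(-1,2) = (-1.2500,2.5000)
o1: d²=25 ≤ ρ²=44; F_rep = 32·(0,5)/25² = (0.0000,0.2560)
o2: d²=100 > ρ²=44 → inactive
o3: d²=841 > ρ²=44 → inactive
o4: d²=585 > ρ²=44 → inactive
F = F_att + ΣF_rep = (-1.2500,2.7560)
p' = p + 1/4·F = (-8.3125,9.6890)

Fx=-1.2500 Fy=2.7560 x'=-8.3125 y'=9.6890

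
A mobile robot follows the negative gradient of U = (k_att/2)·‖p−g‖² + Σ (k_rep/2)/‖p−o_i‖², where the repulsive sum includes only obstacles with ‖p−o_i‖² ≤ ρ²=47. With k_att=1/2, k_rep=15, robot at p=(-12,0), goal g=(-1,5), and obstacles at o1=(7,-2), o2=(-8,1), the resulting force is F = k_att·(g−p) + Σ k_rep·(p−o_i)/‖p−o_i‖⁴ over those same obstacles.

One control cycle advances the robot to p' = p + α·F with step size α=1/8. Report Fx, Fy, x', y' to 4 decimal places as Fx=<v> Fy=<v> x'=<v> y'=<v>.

F_att = 1/2·(g−p) = 1/2·(11,5) = (5.5000,2.5000)
o1: d²=365 > ρ²=47 → inactive
o2: d²=17 ≤ ρ²=47; F_rep = 15·(-4,-1)/17² = (-0.2076,-0.0519)
F = F_att + ΣF_rep = (5.2924,2.4481)
p' = p + 1/8·F = (-11.3385,0.3060)

Fx=5.2924 Fy=2.4481 x'=-11.3385 y'=0.3060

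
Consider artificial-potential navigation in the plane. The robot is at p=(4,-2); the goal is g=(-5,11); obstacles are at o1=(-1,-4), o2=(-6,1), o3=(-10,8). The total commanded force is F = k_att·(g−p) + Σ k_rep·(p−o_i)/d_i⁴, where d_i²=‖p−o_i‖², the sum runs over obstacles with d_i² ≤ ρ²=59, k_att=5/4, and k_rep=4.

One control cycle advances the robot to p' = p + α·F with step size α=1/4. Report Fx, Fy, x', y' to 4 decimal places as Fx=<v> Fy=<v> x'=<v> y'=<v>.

Fx=-11.2262 Fy=16.2595 x'=1.1934 y'=2.0649

F_att = 5/4·(g−p) = 5/4·(-9,13) = (-11.2500,16.2500)
o1: d²=29 ≤ ρ²=59; F_rep = 4·(5,2)/29² = (0.0238,0.0095)
o2: d²=109 > ρ²=59 → inactive
o3: d²=296 > ρ²=59 → inactive
F = F_att + ΣF_rep = (-11.2262,16.2595)
p' = p + 1/4·F = (1.1934,2.0649)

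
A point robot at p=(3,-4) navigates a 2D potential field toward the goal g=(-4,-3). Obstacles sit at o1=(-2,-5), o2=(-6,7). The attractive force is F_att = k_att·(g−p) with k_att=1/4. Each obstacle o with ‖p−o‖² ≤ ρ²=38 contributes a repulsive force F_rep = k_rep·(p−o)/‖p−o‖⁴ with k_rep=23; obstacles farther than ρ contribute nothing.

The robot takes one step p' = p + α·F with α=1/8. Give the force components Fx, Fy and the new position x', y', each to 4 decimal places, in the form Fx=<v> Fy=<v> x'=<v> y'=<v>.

F_att = 1/4·(g−p) = 1/4·(-7,1) = (-1.7500,0.2500)
o1: d²=26 ≤ ρ²=38; F_rep = 23·(5,1)/26² = (0.1701,0.0340)
o2: d²=202 > ρ²=38 → inactive
F = F_att + ΣF_rep = (-1.5799,0.2840)
p' = p + 1/8·F = (2.8025,-3.9645)

Fx=-1.5799 Fy=0.2840 x'=2.8025 y'=-3.9645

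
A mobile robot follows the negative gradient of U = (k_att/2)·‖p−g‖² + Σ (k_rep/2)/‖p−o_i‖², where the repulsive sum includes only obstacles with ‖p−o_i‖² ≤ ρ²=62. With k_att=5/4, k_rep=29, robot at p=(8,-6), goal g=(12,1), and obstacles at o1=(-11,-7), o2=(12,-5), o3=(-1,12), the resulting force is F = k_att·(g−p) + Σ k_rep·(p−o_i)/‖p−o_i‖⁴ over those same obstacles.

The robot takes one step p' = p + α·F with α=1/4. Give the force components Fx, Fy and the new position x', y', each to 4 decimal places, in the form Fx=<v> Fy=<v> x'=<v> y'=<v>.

Fx=4.5986 Fy=8.6497 x'=9.1497 y'=-3.8376

F_att = 5/4·(g−p) = 5/4·(4,7) = (5.0000,8.7500)
o1: d²=362 > ρ²=62 → inactive
o2: d²=17 ≤ ρ²=62; F_rep = 29·(-4,-1)/17² = (-0.4014,-0.1003)
o3: d²=405 > ρ²=62 → inactive
F = F_att + ΣF_rep = (4.5986,8.6497)
p' = p + 1/4·F = (9.1497,-3.8376)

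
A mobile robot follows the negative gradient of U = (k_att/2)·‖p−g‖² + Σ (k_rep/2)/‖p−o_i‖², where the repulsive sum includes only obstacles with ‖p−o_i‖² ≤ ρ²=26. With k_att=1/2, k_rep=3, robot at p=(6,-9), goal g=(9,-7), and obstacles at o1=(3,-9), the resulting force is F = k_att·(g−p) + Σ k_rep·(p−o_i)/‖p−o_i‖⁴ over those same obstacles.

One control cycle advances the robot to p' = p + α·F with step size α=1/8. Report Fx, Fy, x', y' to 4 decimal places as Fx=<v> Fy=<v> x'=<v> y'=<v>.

F_att = 1/2·(g−p) = 1/2·(3,2) = (1.5000,1.0000)
o1: d²=9 ≤ ρ²=26; F_rep = 3·(3,0)/9² = (0.1111,0.0000)
F = F_att + ΣF_rep = (1.6111,1.0000)
p' = p + 1/8·F = (6.2014,-8.8750)

Fx=1.6111 Fy=1.0000 x'=6.2014 y'=-8.8750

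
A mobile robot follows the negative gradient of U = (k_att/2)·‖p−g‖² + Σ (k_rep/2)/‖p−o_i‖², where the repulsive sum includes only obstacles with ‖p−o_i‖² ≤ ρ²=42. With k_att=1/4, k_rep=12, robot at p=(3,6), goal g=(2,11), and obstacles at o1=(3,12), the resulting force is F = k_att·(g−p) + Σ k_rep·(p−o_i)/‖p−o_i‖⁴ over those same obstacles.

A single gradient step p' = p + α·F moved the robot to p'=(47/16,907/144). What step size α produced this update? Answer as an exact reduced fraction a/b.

α = 1/4

F_att = 1/4·(g−p) = 1/4·(-1,5) = (-0.2500,1.2500)
o1: d²=36 ≤ ρ²=42; F_rep = 12·(0,-6)/36² = (0.0000,-0.0556)
F = F_att + ΣF_rep = (-0.2500,1.1944)
Δp = p'−p = (-0.0625,0.2986); α = Δx/Fx = (-1/16) / (-1/4) = 1/4
check: Δy/Fy = (43/144) / (43/36) = 1/4 ✓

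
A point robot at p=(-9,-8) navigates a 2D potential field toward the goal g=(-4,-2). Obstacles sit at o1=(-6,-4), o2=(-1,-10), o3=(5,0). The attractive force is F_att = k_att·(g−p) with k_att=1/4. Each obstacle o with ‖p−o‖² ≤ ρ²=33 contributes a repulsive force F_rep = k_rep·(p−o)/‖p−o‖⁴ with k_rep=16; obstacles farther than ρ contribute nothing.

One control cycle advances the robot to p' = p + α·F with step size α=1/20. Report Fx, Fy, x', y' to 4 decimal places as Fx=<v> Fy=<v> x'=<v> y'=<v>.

F_att = 1/4·(g−p) = 1/4·(5,6) = (1.2500,1.5000)
o1: d²=25 ≤ ρ²=33; F_rep = 16·(-3,-4)/25² = (-0.0768,-0.1024)
o2: d²=68 > ρ²=33 → inactive
o3: d²=260 > ρ²=33 → inactive
F = F_att + ΣF_rep = (1.1732,1.3976)
p' = p + 1/20·F = (-8.9413,-7.9301)

Fx=1.1732 Fy=1.3976 x'=-8.9413 y'=-7.9301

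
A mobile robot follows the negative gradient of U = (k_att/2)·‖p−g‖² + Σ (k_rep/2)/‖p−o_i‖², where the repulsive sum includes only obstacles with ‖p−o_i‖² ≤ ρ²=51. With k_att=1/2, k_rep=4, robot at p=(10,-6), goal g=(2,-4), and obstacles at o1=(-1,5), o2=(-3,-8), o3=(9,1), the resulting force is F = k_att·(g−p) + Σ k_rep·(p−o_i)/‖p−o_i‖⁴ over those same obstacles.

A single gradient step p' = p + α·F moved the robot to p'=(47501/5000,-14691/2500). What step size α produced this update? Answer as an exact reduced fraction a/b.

F_att = 1/2·(g−p) = 1/2·(-8,2) = (-4.0000,1.0000)
o1: d²=242 > ρ²=51 → inactive
o2: d²=173 > ρ²=51 → inactive
o3: d²=50 ≤ ρ²=51; F_rep = 4·(1,-7)/50² = (0.0016,-0.0112)
F = F_att + ΣF_rep = (-3.9984,0.9888)
Δp = p'−p = (-0.4998,0.1236); α = Δx/Fx = (-2499/5000) / (-2499/625) = 1/8
check: Δy/Fy = (309/2500) / (618/625) = 1/8 ✓

α = 1/8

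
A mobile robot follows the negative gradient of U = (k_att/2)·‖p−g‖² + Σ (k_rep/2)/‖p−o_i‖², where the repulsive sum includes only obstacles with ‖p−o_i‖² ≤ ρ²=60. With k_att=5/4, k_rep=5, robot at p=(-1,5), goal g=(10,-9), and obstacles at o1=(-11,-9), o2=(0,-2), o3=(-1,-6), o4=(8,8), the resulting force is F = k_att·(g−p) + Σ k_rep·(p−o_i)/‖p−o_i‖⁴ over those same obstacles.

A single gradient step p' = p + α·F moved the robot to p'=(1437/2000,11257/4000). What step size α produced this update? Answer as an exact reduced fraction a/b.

α = 1/8

F_att = 5/4·(g−p) = 5/4·(11,-14) = (13.7500,-17.5000)
o1: d²=296 > ρ²=60 → inactive
o2: d²=50 ≤ ρ²=60; F_rep = 5·(-1,7)/50² = (-0.0020,0.0140)
o3: d²=121 > ρ²=60 → inactive
o4: d²=90 > ρ²=60 → inactive
F = F_att + ΣF_rep = (13.7480,-17.4860)
Δp = p'−p = (1.7185,-2.1858); α = Δx/Fx = (3437/2000) / (3437/250) = 1/8
check: Δy/Fy = (-8743/4000) / (-8743/500) = 1/8 ✓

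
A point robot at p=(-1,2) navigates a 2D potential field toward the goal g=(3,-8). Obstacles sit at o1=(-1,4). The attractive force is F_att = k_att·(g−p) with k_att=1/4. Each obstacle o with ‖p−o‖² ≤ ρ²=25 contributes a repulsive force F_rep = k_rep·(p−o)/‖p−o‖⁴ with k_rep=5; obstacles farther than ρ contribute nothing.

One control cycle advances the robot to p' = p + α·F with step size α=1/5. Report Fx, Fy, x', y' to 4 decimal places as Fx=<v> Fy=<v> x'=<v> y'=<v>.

Fx=1.0000 Fy=-3.1250 x'=-0.8000 y'=1.3750

F_att = 1/4·(g−p) = 1/4·(4,-10) = (1.0000,-2.5000)
o1: d²=4 ≤ ρ²=25; F_rep = 5·(0,-2)/4² = (0.0000,-0.6250)
F = F_att + ΣF_rep = (1.0000,-3.1250)
p' = p + 1/5·F = (-0.8000,1.3750)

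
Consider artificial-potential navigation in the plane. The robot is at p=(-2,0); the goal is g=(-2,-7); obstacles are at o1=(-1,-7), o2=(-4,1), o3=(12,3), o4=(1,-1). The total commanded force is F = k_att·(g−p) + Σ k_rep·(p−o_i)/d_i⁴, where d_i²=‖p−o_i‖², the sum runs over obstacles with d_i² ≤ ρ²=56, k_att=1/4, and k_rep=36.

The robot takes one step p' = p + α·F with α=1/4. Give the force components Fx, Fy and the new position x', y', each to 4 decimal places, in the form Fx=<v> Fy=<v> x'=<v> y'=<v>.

F_att = 1/4·(g−p) = 1/4·(0,-7) = (0.0000,-1.7500)
o1: d²=50 ≤ ρ²=56; F_rep = 36·(-1,7)/50² = (-0.0144,0.1008)
o2: d²=5 ≤ ρ²=56; F_rep = 36·(2,-1)/5² = (2.8800,-1.4400)
o3: d²=205 > ρ²=56 → inactive
o4: d²=10 ≤ ρ²=56; F_rep = 36·(-3,1)/10² = (-1.0800,0.3600)
F = F_att + ΣF_rep = (1.7856,-2.7292)
p' = p + 1/4·F = (-1.5536,-0.6823)

Fx=1.7856 Fy=-2.7292 x'=-1.5536 y'=-0.6823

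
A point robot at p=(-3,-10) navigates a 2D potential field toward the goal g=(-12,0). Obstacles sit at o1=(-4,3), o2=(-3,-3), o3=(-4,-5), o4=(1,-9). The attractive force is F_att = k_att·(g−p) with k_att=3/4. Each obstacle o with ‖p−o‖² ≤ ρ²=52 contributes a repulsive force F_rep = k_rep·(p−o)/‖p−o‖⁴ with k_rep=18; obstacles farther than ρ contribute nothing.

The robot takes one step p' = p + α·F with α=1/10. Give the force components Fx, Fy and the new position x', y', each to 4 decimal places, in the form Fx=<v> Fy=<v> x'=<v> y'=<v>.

F_att = 3/4·(g−p) = 3/4·(-9,10) = (-6.7500,7.5000)
o1: d²=170 > ρ²=52 → inactive
o2: d²=49 ≤ ρ²=52; F_rep = 18·(0,-7)/49² = (0.0000,-0.0525)
o3: d²=26 ≤ ρ²=52; F_rep = 18·(1,-5)/26² = (0.0266,-0.1331)
o4: d²=17 ≤ ρ²=52; F_rep = 18·(-4,-1)/17² = (-0.2491,-0.0623)
F = F_att + ΣF_rep = (-6.9725,7.2521)
p' = p + 1/10·F = (-3.6973,-9.2748)

Fx=-6.9725 Fy=7.2521 x'=-3.6973 y'=-9.2748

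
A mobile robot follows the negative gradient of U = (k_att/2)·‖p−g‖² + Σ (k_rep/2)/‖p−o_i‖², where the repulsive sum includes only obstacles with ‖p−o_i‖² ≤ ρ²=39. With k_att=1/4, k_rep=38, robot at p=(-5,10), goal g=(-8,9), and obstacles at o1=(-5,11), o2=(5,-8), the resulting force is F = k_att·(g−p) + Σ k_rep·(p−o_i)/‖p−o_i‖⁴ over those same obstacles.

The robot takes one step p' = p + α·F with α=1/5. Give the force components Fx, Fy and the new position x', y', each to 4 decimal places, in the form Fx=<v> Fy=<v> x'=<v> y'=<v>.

F_att = 1/4·(g−p) = 1/4·(-3,-1) = (-0.7500,-0.2500)
o1: d²=1 ≤ ρ²=39; F_rep = 38·(0,-1)/1² = (0.0000,-38.0000)
o2: d²=424 > ρ²=39 → inactive
F = F_att + ΣF_rep = (-0.7500,-38.2500)
p' = p + 1/5·F = (-5.1500,2.3500)

Fx=-0.7500 Fy=-38.2500 x'=-5.1500 y'=2.3500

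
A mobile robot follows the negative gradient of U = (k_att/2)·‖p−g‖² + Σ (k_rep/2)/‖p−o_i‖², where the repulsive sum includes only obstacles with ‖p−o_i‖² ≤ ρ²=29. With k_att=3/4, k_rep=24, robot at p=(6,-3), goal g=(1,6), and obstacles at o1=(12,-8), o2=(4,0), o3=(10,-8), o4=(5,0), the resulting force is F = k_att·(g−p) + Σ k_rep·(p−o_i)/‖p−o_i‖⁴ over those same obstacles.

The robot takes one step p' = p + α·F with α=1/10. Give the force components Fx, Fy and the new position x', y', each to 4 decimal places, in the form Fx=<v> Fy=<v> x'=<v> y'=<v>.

Fx=-3.2260 Fy=5.6040 x'=5.6774 y'=-2.4396

F_att = 3/4·(g−p) = 3/4·(-5,9) = (-3.7500,6.7500)
o1: d²=61 > ρ²=29 → inactive
o2: d²=13 ≤ ρ²=29; F_rep = 24·(2,-3)/13² = (0.2840,-0.4260)
o3: d²=41 > ρ²=29 → inactive
o4: d²=10 ≤ ρ²=29; F_rep = 24·(1,-3)/10² = (0.2400,-0.7200)
F = F_att + ΣF_rep = (-3.2260,5.6040)
p' = p + 1/10·F = (5.6774,-2.4396)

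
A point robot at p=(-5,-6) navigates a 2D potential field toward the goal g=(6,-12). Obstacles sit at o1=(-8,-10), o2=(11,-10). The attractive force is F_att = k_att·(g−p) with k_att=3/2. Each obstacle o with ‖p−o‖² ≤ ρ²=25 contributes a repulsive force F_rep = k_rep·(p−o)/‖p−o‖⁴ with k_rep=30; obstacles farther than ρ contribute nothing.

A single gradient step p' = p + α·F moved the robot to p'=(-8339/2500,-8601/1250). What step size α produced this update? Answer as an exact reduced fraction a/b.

F_att = 3/2·(g−p) = 3/2·(11,-6) = (16.5000,-9.0000)
o1: d²=25 ≤ ρ²=25; F_rep = 30·(3,4)/25² = (0.1440,0.1920)
o2: d²=272 > ρ²=25 → inactive
F = F_att + ΣF_rep = (16.6440,-8.8080)
Δp = p'−p = (1.6644,-0.8808); α = Δx/Fx = (4161/2500) / (4161/250) = 1/10
check: Δy/Fy = (-1101/1250) / (-1101/125) = 1/10 ✓

α = 1/10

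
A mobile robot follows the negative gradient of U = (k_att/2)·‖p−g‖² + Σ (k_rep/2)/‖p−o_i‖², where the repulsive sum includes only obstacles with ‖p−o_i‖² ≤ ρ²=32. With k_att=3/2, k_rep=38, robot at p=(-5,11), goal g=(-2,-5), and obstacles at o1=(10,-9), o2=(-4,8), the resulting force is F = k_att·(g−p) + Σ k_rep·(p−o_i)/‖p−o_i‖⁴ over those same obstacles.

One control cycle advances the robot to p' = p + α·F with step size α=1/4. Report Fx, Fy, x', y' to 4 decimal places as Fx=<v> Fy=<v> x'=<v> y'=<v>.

F_att = 3/2·(g−p) = 3/2·(3,-16) = (4.5000,-24.0000)
o1: d²=625 > ρ²=32 → inactive
o2: d²=10 ≤ ρ²=32; F_rep = 38·(-1,3)/10² = (-0.3800,1.1400)
F = F_att + ΣF_rep = (4.1200,-22.8600)
p' = p + 1/4·F = (-3.9700,5.2850)

Fx=4.1200 Fy=-22.8600 x'=-3.9700 y'=5.2850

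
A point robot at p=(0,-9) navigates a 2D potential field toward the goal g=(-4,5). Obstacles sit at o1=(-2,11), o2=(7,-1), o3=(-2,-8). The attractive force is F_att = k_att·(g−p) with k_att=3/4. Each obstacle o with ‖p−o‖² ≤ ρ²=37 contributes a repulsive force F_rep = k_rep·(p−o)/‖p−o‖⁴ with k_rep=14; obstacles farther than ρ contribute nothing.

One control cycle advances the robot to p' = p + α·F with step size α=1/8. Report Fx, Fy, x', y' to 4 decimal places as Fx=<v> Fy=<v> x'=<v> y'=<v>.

F_att = 3/4·(g−p) = 3/4·(-4,14) = (-3.0000,10.5000)
o1: d²=404 > ρ²=37 → inactive
o2: d²=113 > ρ²=37 → inactive
o3: d²=5 ≤ ρ²=37; F_rep = 14·(2,-1)/5² = (1.1200,-0.5600)
F = F_att + ΣF_rep = (-1.8800,9.9400)
p' = p + 1/8·F = (-0.2350,-7.7575)

Fx=-1.8800 Fy=9.9400 x'=-0.2350 y'=-7.7575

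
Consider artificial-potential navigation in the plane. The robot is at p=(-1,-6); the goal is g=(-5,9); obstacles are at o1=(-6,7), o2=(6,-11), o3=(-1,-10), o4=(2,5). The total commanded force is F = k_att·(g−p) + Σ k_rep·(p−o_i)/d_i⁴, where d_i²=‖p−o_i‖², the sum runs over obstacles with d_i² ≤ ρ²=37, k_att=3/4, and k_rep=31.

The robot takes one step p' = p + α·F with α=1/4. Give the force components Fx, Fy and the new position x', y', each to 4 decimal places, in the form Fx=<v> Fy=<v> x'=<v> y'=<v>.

F_att = 3/4·(g−p) = 3/4·(-4,15) = (-3.0000,11.2500)
o1: d²=194 > ρ²=37 → inactive
o2: d²=74 > ρ²=37 → inactive
o3: d²=16 ≤ ρ²=37; F_rep = 31·(0,4)/16² = (0.0000,0.4844)
o4: d²=130 > ρ²=37 → inactive
F = F_att + ΣF_rep = (-3.0000,11.7344)
p' = p + 1/4·F = (-1.7500,-3.0664)

Fx=-3.0000 Fy=11.7344 x'=-1.7500 y'=-3.0664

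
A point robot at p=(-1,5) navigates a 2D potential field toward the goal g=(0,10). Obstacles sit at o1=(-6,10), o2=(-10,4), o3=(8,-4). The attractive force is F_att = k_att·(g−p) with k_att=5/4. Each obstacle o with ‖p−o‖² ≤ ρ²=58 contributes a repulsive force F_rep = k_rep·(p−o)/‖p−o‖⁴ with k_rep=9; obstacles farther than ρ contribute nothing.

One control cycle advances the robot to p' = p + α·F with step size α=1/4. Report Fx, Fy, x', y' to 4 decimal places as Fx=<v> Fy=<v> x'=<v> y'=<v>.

F_att = 5/4·(g−p) = 5/4·(1,5) = (1.2500,6.2500)
o1: d²=50 ≤ ρ²=58; F_rep = 9·(5,-5)/50² = (0.0180,-0.0180)
o2: d²=82 > ρ²=58 → inactive
o3: d²=162 > ρ²=58 → inactive
F = F_att + ΣF_rep = (1.2680,6.2320)
p' = p + 1/4·F = (-0.6830,6.5580)

Fx=1.2680 Fy=6.2320 x'=-0.6830 y'=6.5580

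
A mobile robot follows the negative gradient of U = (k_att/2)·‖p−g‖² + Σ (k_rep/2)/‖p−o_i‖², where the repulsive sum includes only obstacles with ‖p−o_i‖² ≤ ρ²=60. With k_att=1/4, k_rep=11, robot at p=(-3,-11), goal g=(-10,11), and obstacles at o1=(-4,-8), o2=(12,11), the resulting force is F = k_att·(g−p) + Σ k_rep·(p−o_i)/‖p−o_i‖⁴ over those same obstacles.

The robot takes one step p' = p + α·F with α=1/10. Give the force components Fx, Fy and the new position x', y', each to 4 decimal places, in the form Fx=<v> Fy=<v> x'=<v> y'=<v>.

F_att = 1/4·(g−p) = 1/4·(-7,22) = (-1.7500,5.5000)
o1: d²=10 ≤ ρ²=60; F_rep = 11·(1,-3)/10² = (0.1100,-0.3300)
o2: d²=709 > ρ²=60 → inactive
F = F_att + ΣF_rep = (-1.6400,5.1700)
p' = p + 1/10·F = (-3.1640,-10.4830)

Fx=-1.6400 Fy=5.1700 x'=-3.1640 y'=-10.4830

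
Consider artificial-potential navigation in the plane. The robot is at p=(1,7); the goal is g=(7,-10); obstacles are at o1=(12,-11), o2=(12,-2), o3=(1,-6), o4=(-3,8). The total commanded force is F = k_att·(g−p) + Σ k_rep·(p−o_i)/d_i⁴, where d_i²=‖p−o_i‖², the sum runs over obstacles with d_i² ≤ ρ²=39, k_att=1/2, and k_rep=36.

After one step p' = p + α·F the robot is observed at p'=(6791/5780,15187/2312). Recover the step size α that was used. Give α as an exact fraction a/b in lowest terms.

α = 1/20

F_att = 1/2·(g−p) = 1/2·(6,-17) = (3.0000,-8.5000)
o1: d²=445 > ρ²=39 → inactive
o2: d²=202 > ρ²=39 → inactive
o3: d²=169 > ρ²=39 → inactive
o4: d²=17 ≤ ρ²=39; F_rep = 36·(4,-1)/17² = (0.4983,-0.1246)
F = F_att + ΣF_rep = (3.4983,-8.6246)
Δp = p'−p = (0.1749,-0.4312); α = Δx/Fx = (1011/5780) / (1011/289) = 1/20
check: Δy/Fy = (-997/2312) / (-4985/578) = 1/20 ✓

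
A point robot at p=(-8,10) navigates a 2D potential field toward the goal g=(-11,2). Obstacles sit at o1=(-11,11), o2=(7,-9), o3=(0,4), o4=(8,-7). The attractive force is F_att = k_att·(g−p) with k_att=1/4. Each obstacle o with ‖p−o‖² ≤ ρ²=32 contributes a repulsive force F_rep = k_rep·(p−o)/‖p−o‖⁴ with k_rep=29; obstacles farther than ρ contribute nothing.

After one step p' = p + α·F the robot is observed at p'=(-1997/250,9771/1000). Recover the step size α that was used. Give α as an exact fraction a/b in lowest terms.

α = 1/10

F_att = 1/4·(g−p) = 1/4·(-3,-8) = (-0.7500,-2.0000)
o1: d²=10 ≤ ρ²=32; F_rep = 29·(3,-1)/10² = (0.8700,-0.2900)
o2: d²=586 > ρ²=32 → inactive
o3: d²=100 > ρ²=32 → inactive
o4: d²=545 > ρ²=32 → inactive
F = F_att + ΣF_rep = (0.1200,-2.2900)
Δp = p'−p = (0.0120,-0.2290); α = Δx/Fx = (3/250) / (3/25) = 1/10
check: Δy/Fy = (-229/1000) / (-229/100) = 1/10 ✓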